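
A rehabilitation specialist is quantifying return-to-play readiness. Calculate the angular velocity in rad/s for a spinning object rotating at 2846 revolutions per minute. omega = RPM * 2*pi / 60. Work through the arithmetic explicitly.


omega = RPM * 2*pi / 60
= 2846 * 6.28318531 / 60
= 298.032 rad/s

298.032 rad/s


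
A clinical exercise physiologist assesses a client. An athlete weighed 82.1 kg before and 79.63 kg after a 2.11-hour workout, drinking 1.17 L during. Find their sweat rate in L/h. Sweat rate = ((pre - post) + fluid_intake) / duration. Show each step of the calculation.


Body mass change = 2.47 kg
Total sweat loss = 2.47 + 1.17 = 3.64 L
Rate = 3.64 / 2.11 = 1.725 L/h

1.725 L/h


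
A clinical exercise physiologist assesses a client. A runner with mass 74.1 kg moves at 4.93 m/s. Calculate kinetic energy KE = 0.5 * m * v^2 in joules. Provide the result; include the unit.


v^2 = 4.93^2 = 24.3049
KE = 0.5 * 74.1 * 24.3049
= 900.5 J

900.5 J


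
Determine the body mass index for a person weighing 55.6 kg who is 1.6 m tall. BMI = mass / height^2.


BMI = mass / height^2
= 55.6 / 1.6^2
= 55.6 / 2.56
= 21.72 kg/m^2

21.72 kg/m^2


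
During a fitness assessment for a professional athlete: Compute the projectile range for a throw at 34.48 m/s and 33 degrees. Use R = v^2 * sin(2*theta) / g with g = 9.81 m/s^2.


Two times the angle = 66 degrees
sin(66) = 0.913545
R = 1188.8704 * 0.913545 / 9.81 = 110.712 m

110.712 m


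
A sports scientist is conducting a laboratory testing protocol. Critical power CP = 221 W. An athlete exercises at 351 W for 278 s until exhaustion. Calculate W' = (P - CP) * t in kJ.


P - CP = 351 - 221 = 130 W
W' = 130 * 278 = 36140 J
= 36140 / 1000 = 36.14 kJ

36.14 kJ


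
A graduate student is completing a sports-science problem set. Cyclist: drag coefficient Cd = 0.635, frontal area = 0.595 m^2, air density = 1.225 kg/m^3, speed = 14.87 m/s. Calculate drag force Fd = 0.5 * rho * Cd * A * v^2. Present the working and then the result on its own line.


v^2 = 14.87^2 = 221.1169
Fd = 0.5 * 1.225 * 0.635 * 0.595 * 221.1169
= 51.17 N

51.17 N


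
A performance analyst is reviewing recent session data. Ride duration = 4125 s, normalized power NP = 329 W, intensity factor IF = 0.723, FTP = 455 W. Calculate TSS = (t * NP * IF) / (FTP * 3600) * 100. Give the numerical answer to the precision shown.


Numerator = 4125 * 329 * 0.723 = 981201.375
Denominator = 455 * 3600 = 1638000
TSS = 981201.375 / 1638000 * 100
= 59.9

59.9 TSS


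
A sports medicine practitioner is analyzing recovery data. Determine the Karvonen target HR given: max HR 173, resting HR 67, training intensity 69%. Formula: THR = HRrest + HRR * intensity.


HRR = HRmax - HRrest = 173 - 67 = 106
THR = 67 + 106 * 0.69
= 140.14 bpm

140.14 bpm


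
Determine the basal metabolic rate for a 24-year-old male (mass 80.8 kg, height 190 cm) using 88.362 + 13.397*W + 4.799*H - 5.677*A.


BMR = 88.362 + 13.397*80.8 + 4.799*190 - 5.677*24
= 1946.4 kcal/day

1946.4 kcal/day


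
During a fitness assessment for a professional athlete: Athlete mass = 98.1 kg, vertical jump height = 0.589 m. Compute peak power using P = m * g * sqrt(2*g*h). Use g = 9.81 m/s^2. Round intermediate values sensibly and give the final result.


sqrt(2 * 9.81 * 0.589) = sqrt(11.55618) = 3.399438 m/s
P = 98.1 * 9.81 * 3.399438
= 3271.49 W

3271.49 W


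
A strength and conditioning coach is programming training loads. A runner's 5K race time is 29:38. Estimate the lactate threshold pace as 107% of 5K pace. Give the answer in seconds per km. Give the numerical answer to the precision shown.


Total race time = 29*60 + 38 = 1778 seconds
5K pace = 1778 / 5 = 355.6 sec/km
LT pace = 355.6 * 1.07 = 380.49 sec/km

380.49 s/km


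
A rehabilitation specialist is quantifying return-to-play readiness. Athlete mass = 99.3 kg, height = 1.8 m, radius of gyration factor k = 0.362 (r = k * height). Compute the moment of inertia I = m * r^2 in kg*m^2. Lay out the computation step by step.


r = k * height = 0.362 * 1.8 = 0.6516 m
r^2 = 0.6516^2 = 0.424583
I = 99.3 * 0.424583 = 42.161 kg*m^2

42.161 kg*m^2


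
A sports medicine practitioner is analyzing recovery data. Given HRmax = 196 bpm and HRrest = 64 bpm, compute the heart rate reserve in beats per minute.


Heart rate reserve = maximum HR minus resting HR
HRR = 196 - 64 = 132 bpm

132 bpm


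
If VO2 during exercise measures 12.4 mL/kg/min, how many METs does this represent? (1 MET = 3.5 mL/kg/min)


METs = VO2 / 3.5 = 12.4 / 3.5 = 3.54

3.54 METs


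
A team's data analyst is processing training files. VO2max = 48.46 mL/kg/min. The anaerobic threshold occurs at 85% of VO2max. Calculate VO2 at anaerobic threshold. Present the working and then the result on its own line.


AT fraction = 85 / 100 = 0.85
AT VO2 = 48.46 * 0.85
= 41.19 mL/kg/min

41.19 mL/kg/min


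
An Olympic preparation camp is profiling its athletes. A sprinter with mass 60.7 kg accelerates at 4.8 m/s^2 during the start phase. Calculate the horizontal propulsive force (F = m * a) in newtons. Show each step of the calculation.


F = m * a
= 60.7 * 4.8
= 291.36 N

291.36 N


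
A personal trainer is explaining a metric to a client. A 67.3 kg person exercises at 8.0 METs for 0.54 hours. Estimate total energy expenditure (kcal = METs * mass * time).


Energy = METs * mass(kg) * time(h)
= 8.0 * 67.3 * 0.54
= 290.74 kcal

290.74 kcal


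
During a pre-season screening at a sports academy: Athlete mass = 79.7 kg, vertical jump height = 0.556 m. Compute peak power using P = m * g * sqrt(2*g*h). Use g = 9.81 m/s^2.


sqrt(2 * 9.81 * 0.556) = sqrt(10.90872) = 3.302835 m/s
P = 79.7 * 9.81 * 3.302835
= 2582.34 W

2582.34 W


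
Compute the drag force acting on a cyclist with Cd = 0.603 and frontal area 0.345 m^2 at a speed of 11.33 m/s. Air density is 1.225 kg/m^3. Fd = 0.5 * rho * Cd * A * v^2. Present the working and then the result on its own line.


Step 1: v^2 = 128.3689
Step 2: Fd = 0.5 * 1.225 * 0.603 * 0.345 * 128.3689
= 16.357 N

16.357 N


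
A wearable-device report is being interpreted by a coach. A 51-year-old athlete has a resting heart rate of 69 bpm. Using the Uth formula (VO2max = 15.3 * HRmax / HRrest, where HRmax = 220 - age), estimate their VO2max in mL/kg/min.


HRmax = 220 - 51 = 169 bpm
Ratio = HRmax / HRrest = 169 / 69 = 2.4493
VO2max = 15.3 * 2.4493 = 37.47 mL/kg/min

37.47 mL/kg/min


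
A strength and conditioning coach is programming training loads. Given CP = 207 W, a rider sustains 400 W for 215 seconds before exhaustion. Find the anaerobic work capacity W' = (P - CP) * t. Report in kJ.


Excess power = 400 - 207 = 193 W
Work above CP = 193 * 215 = 41495 J
W' = 41.495 kJ

41.495 kJ


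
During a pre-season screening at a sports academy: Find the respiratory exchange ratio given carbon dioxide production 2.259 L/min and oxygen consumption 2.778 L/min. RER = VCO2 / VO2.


VCO2 = 2.259 L/min
VO2 = 2.778 L/min
RER = 2.259 / 2.778 = 0.8132

0.8132


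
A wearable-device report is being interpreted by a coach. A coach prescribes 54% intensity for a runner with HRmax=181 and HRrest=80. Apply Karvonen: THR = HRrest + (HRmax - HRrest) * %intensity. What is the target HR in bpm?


Heart rate reserve = 181 - 80 = 101
Intensity fraction = 54 / 100 = 0.54
THR = 80 + 101 * 0.54 = 134.54 bpm

134.54 bpm


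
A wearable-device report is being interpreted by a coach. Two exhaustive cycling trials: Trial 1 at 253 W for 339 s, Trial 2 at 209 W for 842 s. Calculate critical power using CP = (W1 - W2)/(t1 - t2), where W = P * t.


W1 = 253 * 339 = 85767 J
W2 = 209 * 842 = 175978 J
CP = (85767 - 175978) / (339 - 842)
= -90211 / -503
= 179.35 W

179.35 W


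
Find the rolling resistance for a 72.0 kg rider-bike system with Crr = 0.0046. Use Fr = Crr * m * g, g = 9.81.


m * g = 72.0 * 9.81 = 706.32 N
Fr = 0.0046 * 706.32 = 3.249 N

3.249 N


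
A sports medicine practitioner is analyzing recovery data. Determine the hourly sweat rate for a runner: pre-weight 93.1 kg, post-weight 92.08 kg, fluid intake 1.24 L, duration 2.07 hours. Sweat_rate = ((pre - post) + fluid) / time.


Mass lost = 93.1 - 92.08 = 1.02 kg
Add fluid consumed: 1.02 + 1.24 = 2.26 L total sweat
Sweat rate = 2.26 / 2.07 = 1.092 L/h

1.092 L/h


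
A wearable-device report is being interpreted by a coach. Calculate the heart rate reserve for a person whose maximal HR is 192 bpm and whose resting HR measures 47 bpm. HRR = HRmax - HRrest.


HRmax = 192 bpm
HRrest = 47 bpm
HRR = 192 - 47 = 145 bpm

145 bpm


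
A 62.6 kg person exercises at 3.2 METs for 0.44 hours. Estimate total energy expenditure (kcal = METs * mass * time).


Energy = METs * mass(kg) * time(h)
= 3.2 * 62.6 * 0.44
= 88.14 kcal

88.14 kcal


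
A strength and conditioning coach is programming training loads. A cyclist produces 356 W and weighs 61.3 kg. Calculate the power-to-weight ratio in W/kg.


P/W = power / mass
= 356 / 61.3
= 5.808 W/kg

5.808 W/kg


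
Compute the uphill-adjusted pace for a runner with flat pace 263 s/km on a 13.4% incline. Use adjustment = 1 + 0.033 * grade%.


Adjustment factor = 1 + 0.033 * 13.4 = 1.4422
Grade-adjusted pace = 263 * 1.4422 = 379.3 s/km

379.3 s/km


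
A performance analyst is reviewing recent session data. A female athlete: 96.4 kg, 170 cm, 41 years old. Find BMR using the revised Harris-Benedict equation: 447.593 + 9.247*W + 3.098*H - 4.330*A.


Intercept = 447.593
Weight contribution = 9.247 * 96.4 = 891.4108
Height contribution = 3.098 * 170 = 526.66
Age contribution = 4.33 * 41 = 177.53
BMR = 447.593 + 891.4108 + 526.66 - 177.53
= 1688.13 kcal/day

1688.13 kcal/day


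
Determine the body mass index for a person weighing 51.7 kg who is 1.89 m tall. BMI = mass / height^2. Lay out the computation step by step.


BMI = mass / height^2
= 51.7 / 1.89^2
= 51.7 / 3.5721
= 14.47 kg/m^2

14.47 kg/m^2


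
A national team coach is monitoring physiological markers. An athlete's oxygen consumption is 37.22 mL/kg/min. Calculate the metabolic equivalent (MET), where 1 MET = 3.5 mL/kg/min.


MET = VO2 / 3.5
= 37.22 / 3.5
= 10.63 METs

10.63 METs


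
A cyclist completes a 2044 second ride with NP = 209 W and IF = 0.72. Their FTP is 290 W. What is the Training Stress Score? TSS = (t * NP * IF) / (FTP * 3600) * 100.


t * NP * IF = 2044 * 209 * 0.72 = 307581.12
FTP * 3600 = 1044000
TSS = (307581.12 / 1044000) * 100 = 29.46

29.46 TSS


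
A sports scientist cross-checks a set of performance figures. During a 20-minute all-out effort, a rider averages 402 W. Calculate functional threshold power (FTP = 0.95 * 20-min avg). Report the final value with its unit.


FTP = 0.95 * 402
= 381.9 W

381.9 W


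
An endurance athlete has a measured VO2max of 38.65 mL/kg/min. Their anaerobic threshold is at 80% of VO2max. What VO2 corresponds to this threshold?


Anaerobic threshold VO2 = VO2max * 80%
= 38.65 * 0.8
= 30.92 mL/kg/min

30.92 mL/kg/min


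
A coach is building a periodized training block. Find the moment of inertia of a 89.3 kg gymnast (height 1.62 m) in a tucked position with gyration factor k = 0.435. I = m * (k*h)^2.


Radius of gyration = 0.435 * 1.62 = 0.7047 m
I = 89.3 * 0.7047^2
= 89.3 * 0.496602
= 44.347 kg*m^2

44.347 kg*m^2


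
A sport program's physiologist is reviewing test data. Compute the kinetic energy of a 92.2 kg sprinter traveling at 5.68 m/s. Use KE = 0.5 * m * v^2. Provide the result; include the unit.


Velocity squared = 32.2624
KE = 0.5 * 92.2 * 32.2624 = 1487.3 J

1487.3 J


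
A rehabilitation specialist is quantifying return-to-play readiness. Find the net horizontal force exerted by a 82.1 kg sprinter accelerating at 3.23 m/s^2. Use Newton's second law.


Newton's second law: F = m * a
F = 82.1 * 3.23 = 265.18 N

265.18 N


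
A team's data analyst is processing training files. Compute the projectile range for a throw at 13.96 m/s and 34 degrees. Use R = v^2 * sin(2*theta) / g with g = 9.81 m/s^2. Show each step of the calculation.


Two times the angle = 68 degrees
sin(68) = 0.927184
R = 194.8816 * 0.927184 / 9.81 = 18.419 m

18.419 m


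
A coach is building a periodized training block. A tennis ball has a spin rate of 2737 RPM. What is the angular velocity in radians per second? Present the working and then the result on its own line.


Convert RPM to rad/s: multiply by 2*pi and divide by 60
omega = 2737 * 2 * pi / 60
= 286.618 rad/s

286.618 rad/s


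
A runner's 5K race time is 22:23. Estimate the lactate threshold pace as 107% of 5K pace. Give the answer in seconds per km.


Total race time = 22*60 + 23 = 1343 seconds
5K pace = 1343 / 5 = 268.6 sec/km
LT pace = 268.6 * 1.07 = 287.4 sec/km

287.4 s/km


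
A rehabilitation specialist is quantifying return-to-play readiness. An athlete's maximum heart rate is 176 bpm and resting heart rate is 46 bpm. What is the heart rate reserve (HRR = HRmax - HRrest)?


HRR = HRmax - HRrest
= 176 - 46
= 130 bpm

130 bpm


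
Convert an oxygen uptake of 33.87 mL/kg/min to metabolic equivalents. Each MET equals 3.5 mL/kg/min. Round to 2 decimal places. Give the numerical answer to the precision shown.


One MET = 3.5 mL/kg/min
Number of METs = 33.87 / 3.5
= 9.68 METs

9.68 METs


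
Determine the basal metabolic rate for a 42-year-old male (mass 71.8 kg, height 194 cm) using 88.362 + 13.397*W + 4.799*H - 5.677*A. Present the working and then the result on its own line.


BMR = 88.362 + 13.397*71.8 + 4.799*194 - 5.677*42
= 1742.84 kcal/day

1742.84 kcal/day


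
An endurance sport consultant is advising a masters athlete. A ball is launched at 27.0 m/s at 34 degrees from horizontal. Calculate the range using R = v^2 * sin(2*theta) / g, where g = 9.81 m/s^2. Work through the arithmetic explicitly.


sin(2 * 34) = sin(68) = 0.927184
v^2 = 27.0^2 = 729.0
R = 729.0 * 0.927184 / 9.81
= 68.901 m

68.901 m


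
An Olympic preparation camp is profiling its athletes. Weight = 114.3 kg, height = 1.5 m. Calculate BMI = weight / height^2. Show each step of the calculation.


height^2 = 1.5^2 = 2.25
BMI = 114.3 / 2.25 = 50.8 kg/m^2

50.8 kg/m^2


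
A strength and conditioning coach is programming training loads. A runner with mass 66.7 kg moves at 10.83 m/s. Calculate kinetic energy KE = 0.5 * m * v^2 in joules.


v^2 = 10.83^2 = 117.2889
KE = 0.5 * 66.7 * 117.2889
= 3911.58 J

3911.58 J


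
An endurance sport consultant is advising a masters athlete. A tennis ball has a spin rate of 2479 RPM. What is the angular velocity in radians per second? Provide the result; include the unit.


Convert RPM to rad/s: multiply by 2*pi and divide by 60
omega = 2479 * 2 * pi / 60
= 259.6 rad/s

259.6 rad/s


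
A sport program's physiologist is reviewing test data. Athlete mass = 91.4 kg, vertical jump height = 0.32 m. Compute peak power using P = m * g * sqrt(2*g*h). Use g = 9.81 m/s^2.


sqrt(2 * 9.81 * 0.32) = sqrt(6.2784) = 2.505674 m/s
P = 91.4 * 9.81 * 2.505674
= 2246.67 W

2246.67 W


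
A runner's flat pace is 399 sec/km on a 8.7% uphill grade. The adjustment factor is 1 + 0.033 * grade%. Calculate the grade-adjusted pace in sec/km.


Factor = 1 + 0.033 * 8.7 = 1.2871
Adjusted pace = 399 * 1.2871
= 513.55 sec/km

513.55 s/km


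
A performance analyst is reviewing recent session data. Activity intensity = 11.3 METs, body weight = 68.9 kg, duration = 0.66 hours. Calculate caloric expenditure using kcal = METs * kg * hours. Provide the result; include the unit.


kcal = 11.3 * 68.9 * 0.66
= 778.57 * 0.66
= 513.86 kcal

513.86 kcal


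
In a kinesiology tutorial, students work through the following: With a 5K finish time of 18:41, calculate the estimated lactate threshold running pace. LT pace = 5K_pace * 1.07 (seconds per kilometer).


Race duration = 1121 s for 5 km
Average pace = 1121 / 5 = 224.2 s/km
LT pace = 224.2 * 1.07
= 239.89 s/km

239.89 s/km


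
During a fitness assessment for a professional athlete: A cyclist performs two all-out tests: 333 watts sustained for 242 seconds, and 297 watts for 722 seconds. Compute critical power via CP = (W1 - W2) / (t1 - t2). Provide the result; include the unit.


W1 = P1 * t1 = 333 * 242 = 80586 J
W2 = P2 * t2 = 297 * 722 = 214434 J
CP = (80586 - 214434) / (242 - 722)
= 278.85 W

278.85 W


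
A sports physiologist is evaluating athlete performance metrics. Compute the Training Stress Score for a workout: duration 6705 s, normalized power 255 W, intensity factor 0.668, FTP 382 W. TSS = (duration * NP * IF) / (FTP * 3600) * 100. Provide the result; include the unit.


Product = 6705 * 255 * 0.668 = 1142129.7
Base = 382 * 3600 = 1375200
TSS = 1142129.7 / 1375200 * 100 = 83.05

83.05 TSS


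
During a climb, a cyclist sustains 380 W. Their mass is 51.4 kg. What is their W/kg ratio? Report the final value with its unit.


Power-to-weight = 380 W / 51.4 kg
= 7.393 W/kg

7.393 W/kg


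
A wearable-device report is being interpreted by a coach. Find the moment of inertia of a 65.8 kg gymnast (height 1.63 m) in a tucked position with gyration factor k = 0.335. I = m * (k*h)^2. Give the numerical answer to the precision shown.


Radius of gyration = 0.335 * 1.63 = 0.54605 m
I = 65.8 * 0.54605^2
= 65.8 * 0.298171
= 19.62 kg*m^2

19.62 kg*m^2


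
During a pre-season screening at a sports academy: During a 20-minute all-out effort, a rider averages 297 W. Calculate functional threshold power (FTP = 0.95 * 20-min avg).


FTP = 0.95 * 297
= 282.15 W

282.15 W


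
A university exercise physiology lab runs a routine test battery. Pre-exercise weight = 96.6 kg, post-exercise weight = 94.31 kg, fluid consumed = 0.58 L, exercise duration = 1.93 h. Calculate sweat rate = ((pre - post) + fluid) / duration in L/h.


Weight loss = 96.6 - 94.31 = 2.29 kg (approx L)
Total sweat = 2.29 + 0.58 = 2.87 L
Sweat rate = 2.87 / 1.93 = 1.487 L/h

1.487 L/h


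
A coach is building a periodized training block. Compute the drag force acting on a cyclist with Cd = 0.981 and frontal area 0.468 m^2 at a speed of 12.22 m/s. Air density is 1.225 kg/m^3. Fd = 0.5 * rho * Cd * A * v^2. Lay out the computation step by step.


Step 1: v^2 = 149.3284
Step 2: Fd = 0.5 * 1.225 * 0.981 * 0.468 * 149.3284
= 41.992 N

41.992 N


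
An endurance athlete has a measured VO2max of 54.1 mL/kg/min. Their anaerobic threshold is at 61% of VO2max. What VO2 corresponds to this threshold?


Anaerobic threshold VO2 = VO2max * 61%
= 54.1 * 0.61
= 33.0 mL/kg/min

33.0 mL/kg/min


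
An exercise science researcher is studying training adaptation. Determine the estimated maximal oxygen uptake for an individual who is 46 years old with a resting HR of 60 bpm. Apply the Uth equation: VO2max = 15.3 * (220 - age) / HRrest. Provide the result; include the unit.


HRmax = 220 - 46 = 174
VO2max = 15.3 * (174 / 60)
= 15.3 * 2.9
= 44.37 mL/kg/min

44.37 mL/kg/min


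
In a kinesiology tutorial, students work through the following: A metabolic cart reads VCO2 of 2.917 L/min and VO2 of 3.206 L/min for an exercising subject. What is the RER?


RER = VCO2 / VO2 = 2.917 / 3.206 = 0.9099

0.9099


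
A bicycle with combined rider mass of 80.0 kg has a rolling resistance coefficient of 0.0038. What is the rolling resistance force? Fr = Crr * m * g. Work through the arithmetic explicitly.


Fr = 0.0038 * 80.0 * 9.81
= 0.304 * 9.81
= 2.982 N

2.982 N


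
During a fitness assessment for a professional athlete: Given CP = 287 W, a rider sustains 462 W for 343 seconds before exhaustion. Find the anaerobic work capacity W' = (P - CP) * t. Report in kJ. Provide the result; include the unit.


Excess power = 462 - 287 = 175 W
Work above CP = 175 * 343 = 60025 J
W' = 60.025 kJ

60.025 kJ


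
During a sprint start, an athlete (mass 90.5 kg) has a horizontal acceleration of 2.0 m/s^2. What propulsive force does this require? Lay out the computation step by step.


Propulsive force = mass * acceleration
= 90.5 kg * 2.0 m/s^2
= 181.0 N

181.0 N


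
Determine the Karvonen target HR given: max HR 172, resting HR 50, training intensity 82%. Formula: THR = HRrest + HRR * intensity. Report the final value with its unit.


HRR = HRmax - HRrest = 172 - 50 = 122
THR = 50 + 122 * 0.82
= 150.04 bpm

150.04 bpm


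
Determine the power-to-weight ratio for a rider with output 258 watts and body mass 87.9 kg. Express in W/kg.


P/W = 258 / 87.9 = 2.935 W/kg

2.935 W/kg


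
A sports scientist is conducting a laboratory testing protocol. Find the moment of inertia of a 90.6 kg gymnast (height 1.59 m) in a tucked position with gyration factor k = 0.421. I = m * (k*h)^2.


Radius of gyration = 0.421 * 1.59 = 0.66939 m
I = 90.6 * 0.66939^2
= 90.6 * 0.448083
= 40.596 kg*m^2

40.596 kg*m^2


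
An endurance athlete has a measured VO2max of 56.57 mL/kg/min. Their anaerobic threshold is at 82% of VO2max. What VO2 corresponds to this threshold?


Anaerobic threshold VO2 = VO2max * 82%
= 56.57 * 0.82
= 46.39 mL/kg/min

46.39 mL/kg/min


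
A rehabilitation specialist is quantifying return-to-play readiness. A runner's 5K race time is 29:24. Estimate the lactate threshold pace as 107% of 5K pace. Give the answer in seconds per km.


Total race time = 29*60 + 24 = 1764 seconds
5K pace = 1764 / 5 = 352.8 sec/km
LT pace = 352.8 * 1.07 = 377.5 sec/km

377.5 s/km


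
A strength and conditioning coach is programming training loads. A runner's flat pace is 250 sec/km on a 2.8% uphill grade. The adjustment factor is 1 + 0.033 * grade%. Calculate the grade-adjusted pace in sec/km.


Factor = 1 + 0.033 * 2.8 = 1.0924
Adjusted pace = 250 * 1.0924
= 273.1 sec/km

273.1 s/km


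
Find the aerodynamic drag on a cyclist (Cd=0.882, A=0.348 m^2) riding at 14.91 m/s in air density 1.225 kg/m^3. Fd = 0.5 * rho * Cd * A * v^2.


Fd = 0.5 * 1.225 * 0.882 * 0.348 * 14.91^2
= 0.5 * 1.225 * 0.882 * 0.348 * 222.3081
= 41.794 N

41.794 N


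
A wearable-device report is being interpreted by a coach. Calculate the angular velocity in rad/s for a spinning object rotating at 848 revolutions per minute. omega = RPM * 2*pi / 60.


omega = RPM * 2*pi / 60
= 848 * 6.28318531 / 60
= 88.802 rad/s

88.802 rad/s


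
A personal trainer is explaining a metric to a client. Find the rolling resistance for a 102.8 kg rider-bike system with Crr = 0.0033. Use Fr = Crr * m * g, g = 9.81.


m * g = 102.8 * 9.81 = 1008.468 N
Fr = 0.0033 * 1008.468 = 3.328 N

3.328 N


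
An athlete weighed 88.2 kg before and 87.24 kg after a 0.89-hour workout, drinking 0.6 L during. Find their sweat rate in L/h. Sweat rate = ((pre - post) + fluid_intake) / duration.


Body mass change = 0.96 kg
Total sweat loss = 0.96 + 0.6 = 1.56 L
Rate = 1.56 / 0.89 = 1.753 L/h

1.753 L/h


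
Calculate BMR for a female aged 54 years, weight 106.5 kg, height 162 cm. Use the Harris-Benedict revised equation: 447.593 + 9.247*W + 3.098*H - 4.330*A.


Substituting values:
W term = 9.247 * 106.5 = 984.8055
H term = 3.098 * 162 = 501.876
A term = 4.330 * 54 = 233.82
BMR = 1700.45 kcal/day

1700.45 kcal/day


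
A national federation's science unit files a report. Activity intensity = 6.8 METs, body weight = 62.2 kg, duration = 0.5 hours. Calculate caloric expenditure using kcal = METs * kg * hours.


kcal = 6.8 * 62.2 * 0.5
= 422.96 * 0.5
= 211.48 kcal

211.48 kcal


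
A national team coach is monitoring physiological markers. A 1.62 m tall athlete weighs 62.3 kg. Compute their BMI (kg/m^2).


height^2 = 2.6244 m^2
BMI = 62.3 / 2.6244 = 23.74 kg/m^2

23.74 kg/m^2


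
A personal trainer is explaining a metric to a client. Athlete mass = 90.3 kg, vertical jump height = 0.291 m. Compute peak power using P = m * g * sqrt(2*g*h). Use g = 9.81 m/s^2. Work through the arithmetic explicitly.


sqrt(2 * 9.81 * 0.291) = sqrt(5.70942) = 2.389439 m/s
P = 90.3 * 9.81 * 2.389439
= 2116.67 W

2116.67 W


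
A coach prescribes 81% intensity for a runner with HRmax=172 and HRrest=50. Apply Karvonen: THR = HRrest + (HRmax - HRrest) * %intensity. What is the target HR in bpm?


Heart rate reserve = 172 - 50 = 122
Intensity fraction = 81 / 100 = 0.81
THR = 50 + 122 * 0.81 = 148.82 bpm

148.82 bpm


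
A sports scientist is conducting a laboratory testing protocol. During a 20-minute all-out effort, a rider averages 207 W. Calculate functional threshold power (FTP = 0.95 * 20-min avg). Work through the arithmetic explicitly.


FTP = 0.95 * 207
= 196.65 W

196.65 W


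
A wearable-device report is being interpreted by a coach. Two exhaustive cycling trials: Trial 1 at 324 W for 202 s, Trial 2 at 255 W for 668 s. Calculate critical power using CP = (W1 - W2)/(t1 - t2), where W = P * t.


W1 = 324 * 202 = 65448 J
W2 = 255 * 668 = 170340 J
CP = (65448 - 170340) / (202 - 668)
= -104892 / -466
= 225.09 W

225.09 W


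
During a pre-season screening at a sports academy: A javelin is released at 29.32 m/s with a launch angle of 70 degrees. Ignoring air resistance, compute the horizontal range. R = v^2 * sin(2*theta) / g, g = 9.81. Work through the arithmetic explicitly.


Launch speed squared = 859.6624
sin(2 * 70 deg) = 0.642788
Range = 859.6624 * 0.642788 / 9.81
= 56.328 m

56.328 m


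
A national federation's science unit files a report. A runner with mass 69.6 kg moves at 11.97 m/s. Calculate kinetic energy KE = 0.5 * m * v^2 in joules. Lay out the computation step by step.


v^2 = 11.97^2 = 143.2809
KE = 0.5 * 69.6 * 143.2809
= 4986.18 J

4986.18 J


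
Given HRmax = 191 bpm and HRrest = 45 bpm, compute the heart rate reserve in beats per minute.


Heart rate reserve = maximum HR minus resting HR
HRR = 191 - 45 = 146 bpm

146 bpm


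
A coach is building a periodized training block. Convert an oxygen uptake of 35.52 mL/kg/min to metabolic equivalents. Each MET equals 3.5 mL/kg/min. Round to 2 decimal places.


One MET = 3.5 mL/kg/min
Number of METs = 35.52 / 3.5
= 10.15 METs

10.15 METs


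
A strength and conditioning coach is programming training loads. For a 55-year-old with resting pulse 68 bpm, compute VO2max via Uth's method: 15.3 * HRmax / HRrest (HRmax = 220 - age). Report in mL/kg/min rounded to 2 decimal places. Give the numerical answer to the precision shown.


Step 1: HRmax = 220 - 55 = 165 bpm
Step 2: Ratio = 165 / 68 = 2.4265
Step 3: VO2max = 15.3 * 2.4265 = 37.13 mL/kg/min

37.13 mL/kg/min


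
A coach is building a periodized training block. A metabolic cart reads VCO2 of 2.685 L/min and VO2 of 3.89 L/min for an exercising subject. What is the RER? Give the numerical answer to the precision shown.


RER = VCO2 / VO2 = 2.685 / 3.89 = 0.6902

0.6902


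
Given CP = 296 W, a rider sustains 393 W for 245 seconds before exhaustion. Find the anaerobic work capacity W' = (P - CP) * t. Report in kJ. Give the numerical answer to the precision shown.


Excess power = 393 - 296 = 97 W
Work above CP = 97 * 245 = 23765 J
W' = 23.765 kJ

23.765 kJ


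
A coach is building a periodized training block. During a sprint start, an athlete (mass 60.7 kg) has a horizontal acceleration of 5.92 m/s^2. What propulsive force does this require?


Propulsive force = mass * acceleration
= 60.7 kg * 5.92 m/s^2
= 359.34 N

359.34 N


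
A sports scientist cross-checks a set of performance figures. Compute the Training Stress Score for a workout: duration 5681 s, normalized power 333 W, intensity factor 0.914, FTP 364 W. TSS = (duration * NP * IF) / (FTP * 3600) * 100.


Product = 5681 * 333 * 0.914 = 1729080.522
Base = 364 * 3600 = 1310400
TSS = 1729080.522 / 1310400 * 100 = 131.95

131.95 TSS


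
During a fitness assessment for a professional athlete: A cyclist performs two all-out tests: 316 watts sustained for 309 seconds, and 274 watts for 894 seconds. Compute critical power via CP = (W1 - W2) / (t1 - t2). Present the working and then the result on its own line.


W1 = P1 * t1 = 316 * 309 = 97644 J
W2 = P2 * t2 = 274 * 894 = 244956 J
CP = (97644 - 244956) / (309 - 894)
= 251.82 W

251.82 W


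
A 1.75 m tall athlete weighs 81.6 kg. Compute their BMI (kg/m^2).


height^2 = 3.0625 m^2
BMI = 81.6 / 3.0625 = 26.64 kg/m^2

26.64 kg/m^2


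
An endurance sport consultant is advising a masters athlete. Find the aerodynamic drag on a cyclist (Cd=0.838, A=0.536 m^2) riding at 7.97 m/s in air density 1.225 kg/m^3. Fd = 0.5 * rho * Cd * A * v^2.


Fd = 0.5 * 1.225 * 0.838 * 0.536 * 7.97^2
= 0.5 * 1.225 * 0.838 * 0.536 * 63.5209
= 17.476 N

17.476 N


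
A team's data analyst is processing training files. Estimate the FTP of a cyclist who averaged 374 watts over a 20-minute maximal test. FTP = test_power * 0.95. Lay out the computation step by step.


FTP = 374 * 0.95 = 355.3 W

355.3 W


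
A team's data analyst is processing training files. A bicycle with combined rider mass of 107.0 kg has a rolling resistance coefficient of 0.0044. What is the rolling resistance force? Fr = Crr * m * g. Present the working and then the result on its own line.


Fr = 0.0044 * 107.0 * 9.81
= 0.4708 * 9.81
= 4.619 N

4.619 N


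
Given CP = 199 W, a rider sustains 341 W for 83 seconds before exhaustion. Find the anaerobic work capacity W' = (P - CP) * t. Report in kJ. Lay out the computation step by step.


Excess power = 341 - 199 = 142 W
Work above CP = 142 * 83 = 11786 J
W' = 11.786 kJ

11.786 kJ


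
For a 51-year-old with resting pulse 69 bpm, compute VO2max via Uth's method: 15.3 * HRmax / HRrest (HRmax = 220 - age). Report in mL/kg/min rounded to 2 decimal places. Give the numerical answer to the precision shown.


Step 1: HRmax = 220 - 51 = 169 bpm
Step 2: Ratio = 169 / 69 = 2.4493
Step 3: VO2max = 15.3 * 2.4493 = 37.47 mL/kg/min

37.47 mL/kg/min


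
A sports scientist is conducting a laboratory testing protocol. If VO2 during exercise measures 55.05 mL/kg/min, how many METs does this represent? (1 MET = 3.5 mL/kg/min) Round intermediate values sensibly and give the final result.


METs = VO2 / 3.5 = 55.05 / 3.5 = 15.73

15.73 METs


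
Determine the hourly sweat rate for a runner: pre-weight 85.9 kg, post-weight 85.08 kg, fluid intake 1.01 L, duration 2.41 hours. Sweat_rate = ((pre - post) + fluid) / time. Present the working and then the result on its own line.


Mass lost = 85.9 - 85.08 = 0.82 kg
Add fluid consumed: 0.82 + 1.01 = 1.83 L total sweat
Sweat rate = 1.83 / 2.41 = 0.759 L/h

0.759 L/h


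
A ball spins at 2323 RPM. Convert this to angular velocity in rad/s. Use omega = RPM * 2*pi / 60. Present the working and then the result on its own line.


omega = 2323 * 2 * pi / 60
= 2323 * 6.28318531 / 60
= 14595.839 / 60
= 243.264 rad/s

243.264 rad/s


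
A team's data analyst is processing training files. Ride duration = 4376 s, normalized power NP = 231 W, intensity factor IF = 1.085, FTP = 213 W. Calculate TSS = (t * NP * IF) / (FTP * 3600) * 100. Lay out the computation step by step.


Numerator = 4376 * 231 * 1.085 = 1096778.76
Denominator = 213 * 3600 = 766800
TSS = 1096778.76 / 766800 * 100
= 143.03

143.03 TSS


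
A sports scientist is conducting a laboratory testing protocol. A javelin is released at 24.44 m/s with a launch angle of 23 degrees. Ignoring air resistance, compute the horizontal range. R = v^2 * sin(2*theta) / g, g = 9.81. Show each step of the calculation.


Launch speed squared = 597.3136
sin(2 * 23 deg) = 0.71934
Range = 597.3136 * 0.71934 / 9.81
= 43.799 m

43.799 m


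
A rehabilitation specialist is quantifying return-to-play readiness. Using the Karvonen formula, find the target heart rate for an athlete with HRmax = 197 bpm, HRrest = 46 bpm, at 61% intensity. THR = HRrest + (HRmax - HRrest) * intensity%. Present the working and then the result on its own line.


HRR = 197 - 46 = 151
THR = 46 + 151 * 0.61
= 46 + 92.11
= 138.11 bpm

138.11 bpm


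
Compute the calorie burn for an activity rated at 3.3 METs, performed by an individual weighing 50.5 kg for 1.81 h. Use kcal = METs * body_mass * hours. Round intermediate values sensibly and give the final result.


Product of METs and mass = 3.3 * 50.5 = 166.65
Total kcal = 166.65 * 1.81 = 301.64 kcal

301.64 kcal


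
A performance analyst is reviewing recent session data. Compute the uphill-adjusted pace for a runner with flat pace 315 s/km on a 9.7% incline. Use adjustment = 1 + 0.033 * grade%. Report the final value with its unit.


Adjustment factor = 1 + 0.033 * 9.7 = 1.3201
Grade-adjusted pace = 315 * 1.3201 = 415.83 s/km

415.83 s/km


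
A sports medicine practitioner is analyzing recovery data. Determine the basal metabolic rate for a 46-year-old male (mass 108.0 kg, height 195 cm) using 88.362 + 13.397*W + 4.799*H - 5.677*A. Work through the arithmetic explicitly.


BMR = 88.362 + 13.397*108.0 + 4.799*195 - 5.677*46
= 2209.9 kcal/day

2209.9 kcal/day


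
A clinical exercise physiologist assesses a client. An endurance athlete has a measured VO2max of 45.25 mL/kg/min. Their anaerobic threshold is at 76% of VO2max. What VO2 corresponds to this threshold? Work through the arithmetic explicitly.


Anaerobic threshold VO2 = VO2max * 76%
= 45.25 * 0.76
= 34.39 mL/kg/min

34.39 mL/kg/min


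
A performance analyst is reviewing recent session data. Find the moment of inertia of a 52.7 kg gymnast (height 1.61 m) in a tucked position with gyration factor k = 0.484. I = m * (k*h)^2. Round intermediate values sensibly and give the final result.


Radius of gyration = 0.484 * 1.61 = 0.77924 m
I = 52.7 * 0.77924^2
= 52.7 * 0.607215
= 32.0 kg*m^2

32.0 kg*m^2


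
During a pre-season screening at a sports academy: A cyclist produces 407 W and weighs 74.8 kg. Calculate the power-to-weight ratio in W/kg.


P/W = power / mass
= 407 / 74.8
= 5.441 W/kg

5.441 W/kg


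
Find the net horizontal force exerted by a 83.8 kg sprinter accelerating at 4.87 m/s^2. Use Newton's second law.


Newton's second law: F = m * a
F = 83.8 * 4.87 = 408.11 N

408.11 N


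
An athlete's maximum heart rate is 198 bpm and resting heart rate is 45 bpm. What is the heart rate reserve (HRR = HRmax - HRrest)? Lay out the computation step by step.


HRR = HRmax - HRrest
= 198 - 45
= 153 bpm

153 bpm


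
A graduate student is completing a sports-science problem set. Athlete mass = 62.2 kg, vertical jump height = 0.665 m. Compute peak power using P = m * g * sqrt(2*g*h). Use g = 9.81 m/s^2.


sqrt(2 * 9.81 * 0.665) = sqrt(13.0473) = 3.612105 m/s
P = 62.2 * 9.81 * 3.612105
= 2204.04 W

2204.04 W


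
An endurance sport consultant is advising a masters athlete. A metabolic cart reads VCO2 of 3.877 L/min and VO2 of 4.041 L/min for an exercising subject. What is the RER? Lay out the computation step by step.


RER = VCO2 / VO2 = 3.877 / 4.041 = 0.9594

0.9594


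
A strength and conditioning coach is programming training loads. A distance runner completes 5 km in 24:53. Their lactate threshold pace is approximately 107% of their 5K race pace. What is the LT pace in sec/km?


Convert to seconds: 24 min 53 s = 1493 s
Pace per km = 1493 / 5 = 298.6 s/km
LT pace = 298.6 * 1.07 = 319.5 s/km

319.5 s/km


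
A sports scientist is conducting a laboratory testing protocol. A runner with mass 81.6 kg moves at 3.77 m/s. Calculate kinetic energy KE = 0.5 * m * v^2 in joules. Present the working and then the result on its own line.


v^2 = 3.77^2 = 14.2129
KE = 0.5 * 81.6 * 14.2129
= 579.89 J

579.89 J


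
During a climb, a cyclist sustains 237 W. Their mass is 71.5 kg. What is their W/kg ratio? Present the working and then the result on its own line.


Power-to-weight = 237 W / 71.5 kg
= 3.315 W/kg

3.315 W/kg


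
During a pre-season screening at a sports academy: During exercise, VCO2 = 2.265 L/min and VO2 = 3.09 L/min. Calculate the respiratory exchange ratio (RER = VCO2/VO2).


RER = VCO2 / VO2
= 2.265 / 3.09
= 0.733

0.733


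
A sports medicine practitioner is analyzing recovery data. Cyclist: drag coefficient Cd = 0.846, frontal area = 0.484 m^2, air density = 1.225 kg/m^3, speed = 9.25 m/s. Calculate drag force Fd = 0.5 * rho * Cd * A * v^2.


v^2 = 9.25^2 = 85.5625
Fd = 0.5 * 1.225 * 0.846 * 0.484 * 85.5625
= 21.459 N

21.459 N


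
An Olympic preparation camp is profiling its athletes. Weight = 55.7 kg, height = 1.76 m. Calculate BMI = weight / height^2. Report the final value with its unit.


height^2 = 1.76^2 = 3.0976
BMI = 55.7 / 3.0976 = 17.98 kg/m^2

17.98 kg/m^2


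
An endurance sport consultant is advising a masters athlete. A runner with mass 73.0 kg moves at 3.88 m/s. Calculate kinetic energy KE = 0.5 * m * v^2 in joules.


v^2 = 3.88^2 = 15.0544
KE = 0.5 * 73.0 * 15.0544
= 549.49 J

549.49 J


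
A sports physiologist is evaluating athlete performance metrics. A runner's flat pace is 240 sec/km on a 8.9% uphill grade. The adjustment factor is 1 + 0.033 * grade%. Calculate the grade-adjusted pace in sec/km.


Factor = 1 + 0.033 * 8.9 = 1.2937
Adjusted pace = 240 * 1.2937
= 310.49 sec/km

310.49 s/km


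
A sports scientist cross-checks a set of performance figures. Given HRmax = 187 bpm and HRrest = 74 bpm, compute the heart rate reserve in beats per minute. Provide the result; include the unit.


Heart rate reserve = maximum HR minus resting HR
HRR = 187 - 74 = 113 bpm

113 bpm


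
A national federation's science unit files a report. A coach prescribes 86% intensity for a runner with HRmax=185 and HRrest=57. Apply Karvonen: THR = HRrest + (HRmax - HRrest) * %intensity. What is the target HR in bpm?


Heart rate reserve = 185 - 57 = 128
Intensity fraction = 86 / 100 = 0.86
THR = 57 + 128 * 0.86 = 167.08 bpm

167.08 bpm


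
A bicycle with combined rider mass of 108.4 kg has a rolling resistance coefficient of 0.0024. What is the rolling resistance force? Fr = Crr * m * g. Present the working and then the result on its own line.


Fr = 0.0024 * 108.4 * 9.81
= 0.26016 * 9.81
= 2.552 N

2.552 N


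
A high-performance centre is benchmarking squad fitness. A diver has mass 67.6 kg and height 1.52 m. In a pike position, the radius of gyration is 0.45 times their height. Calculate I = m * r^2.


r = 0.45 * 1.52 = 0.684 m
I = m * r^2 = 67.6 * 0.467856 = 31.627 kg*m^2

31.627 kg*m^2


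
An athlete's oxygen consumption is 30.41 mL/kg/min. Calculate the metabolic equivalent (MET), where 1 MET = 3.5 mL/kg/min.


MET = VO2 / 3.5
= 30.41 / 3.5
= 8.69 METs

8.69 METs


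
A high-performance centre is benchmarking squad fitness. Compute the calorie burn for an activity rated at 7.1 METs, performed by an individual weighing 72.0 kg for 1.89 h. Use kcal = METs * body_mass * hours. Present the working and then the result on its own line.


Product of METs and mass = 7.1 * 72.0 = 511.2
Total kcal = 511.2 * 1.89 = 966.17 kcal

966.17 kcal


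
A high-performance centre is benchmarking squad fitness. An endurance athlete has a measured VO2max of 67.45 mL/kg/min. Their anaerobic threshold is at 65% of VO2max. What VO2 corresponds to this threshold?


Anaerobic threshold VO2 = VO2max * 65%
= 67.45 * 0.65
= 43.84 mL/kg/min

43.84 mL/kg/min


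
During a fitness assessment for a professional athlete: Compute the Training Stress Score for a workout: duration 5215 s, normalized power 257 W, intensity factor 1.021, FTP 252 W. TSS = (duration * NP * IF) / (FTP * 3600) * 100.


Product = 5215 * 257 * 1.021 = 1368400.355
Base = 252 * 3600 = 907200
TSS = 1368400.355 / 907200 * 100 = 150.84

150.84 TSS


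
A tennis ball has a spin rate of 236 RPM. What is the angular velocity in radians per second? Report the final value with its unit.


Convert RPM to rad/s: multiply by 2*pi and divide by 60
omega = 236 * 2 * pi / 60
= 24.714 rad/s

24.714 rad/s


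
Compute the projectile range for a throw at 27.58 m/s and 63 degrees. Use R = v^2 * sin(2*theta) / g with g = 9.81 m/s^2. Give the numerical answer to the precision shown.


Two times the angle = 126 degrees
sin(126) = 0.809017
R = 760.6564 * 0.809017 / 9.81 = 62.73 m

62.73 m
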